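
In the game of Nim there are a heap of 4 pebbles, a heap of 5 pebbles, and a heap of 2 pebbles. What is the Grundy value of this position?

Nim-sum: 4 ⊕ 5 ⊕ 2 = 3.

3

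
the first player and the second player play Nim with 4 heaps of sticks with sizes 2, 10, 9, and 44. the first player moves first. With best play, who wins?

the first player wins

Compute the nim-sum pairwise:
2 XOR 10 = 8
8 XOR 9 = 1
1 XOR 44 = 45
The nim-sum is 45 ≠ 0, so this is an N-position: the player to move can win; the first player has a winning move.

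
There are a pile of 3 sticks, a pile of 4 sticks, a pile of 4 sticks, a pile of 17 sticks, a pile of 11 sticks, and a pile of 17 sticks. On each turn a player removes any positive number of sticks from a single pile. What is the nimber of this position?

8

Bitwise XOR of the heap sizes:
  00011  (3)
  00100  (4)
  00100  (4)
  10001  (17)
  01011  (11)
  10001  (17)
  -----
  01000  (8)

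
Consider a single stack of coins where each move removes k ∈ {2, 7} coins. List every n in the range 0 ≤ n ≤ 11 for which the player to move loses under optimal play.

0, 1, 4, 5, 9, 10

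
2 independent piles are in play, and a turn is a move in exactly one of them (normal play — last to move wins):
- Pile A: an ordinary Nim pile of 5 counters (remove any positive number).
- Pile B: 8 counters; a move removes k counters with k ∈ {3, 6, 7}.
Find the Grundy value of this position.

7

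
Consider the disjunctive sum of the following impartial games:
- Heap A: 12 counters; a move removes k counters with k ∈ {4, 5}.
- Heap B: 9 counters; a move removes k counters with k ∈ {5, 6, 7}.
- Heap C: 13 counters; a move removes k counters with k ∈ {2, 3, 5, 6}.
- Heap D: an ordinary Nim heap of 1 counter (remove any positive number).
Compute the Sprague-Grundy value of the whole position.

2

For heap A, compute g(0), g(1), … with moves {4, 5}:
k:     0  1  2  3  4  5  6  7  8  9 10 11 12
g(k):  0  0  0  0  1  1  1  1  2  0  0  0  0
So g(12) = 0.
Grundy values for heap B (subtraction set {5, 6, 7}):
g(0) = mex{} = 0
g(1) = mex{} = 0
g(2) = mex{} = 0
g(3) = mex{} = 0
g(4) = mex{} = 0
g(5) = mex{0} = 1
g(6) = mex{0} = 1
g(7) = mex{0} = 1
g(8) = mex{0} = 1
g(9) = mex{0} = 1
So g(9) = 1.
For heap C, compute g(0), g(1), … with moves {2, 3, 5, 6}:
g(0) = mex{} = 0
g(1) = mex{} = 0
g(2) = mex{0} = 1
g(3) = mex{0} = 1
g(4) = mex{0,1} = 2
g(5) = mex{0,1} = 2
g(6) = mex{0,1,2} = 3
g(7) = mex{0,1,2} = 3
g(8) = mex{1,2,3} = 0
g(9) = mex{1,2,3} = 0
g(10) = mex{0,2,3} = 1
g(11) = mex{0,2,3} = 1
g(12) = mex{0,1,3} = 2
g(13) = mex{0,1,3} = 2
So g(13) = 2.
Heap D is a plain Nim heap of size 1, so its Grundy value is 1.
The value of a disjunctive sum is the nim-sum of the parts.
Combined value = 0 ⊕ 1 ⊕ 2 ⊕ 1 = 2.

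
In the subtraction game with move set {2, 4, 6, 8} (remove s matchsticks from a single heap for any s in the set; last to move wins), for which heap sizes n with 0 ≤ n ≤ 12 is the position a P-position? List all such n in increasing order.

Compute g(0), g(1), … for moves {2, 4, 6, 8}:
g(0) = mex{} = 0
g(1) = mex{} = 0
g(2) = mex{0} = 1
g(3) = mex{0} = 1
g(4) = mex{0,1} = 2
g(5) = mex{0,1} = 2
g(6) = mex{0,1,2} = 3
g(7) = mex{0,1,2} = 3
g(8) = mex{0,1,2,3} = 4
g(9) = mex{0,1,2,3} = 4
g(10) = mex{1,2,3,4} = 0
g(11) = mex{1,2,3,4} = 0
g(12) = mex{0,2,3,4} = 1
The P-positions (g = 0) in 0..12 are 0, 1, 10, 11.

0, 1, 10, 11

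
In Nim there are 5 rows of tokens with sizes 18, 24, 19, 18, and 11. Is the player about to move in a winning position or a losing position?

Losing position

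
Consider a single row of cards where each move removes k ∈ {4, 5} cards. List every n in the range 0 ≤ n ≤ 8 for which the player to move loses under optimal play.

Grundy values for subtraction set {4, 5}:
k:     0  1  2  3  4  5  6  7  8
g(k):  0  0  0  0  1  1  1  1  2
The P-positions (g = 0) in 0..8 are 0, 1, 2, 3.

0, 1, 2, 3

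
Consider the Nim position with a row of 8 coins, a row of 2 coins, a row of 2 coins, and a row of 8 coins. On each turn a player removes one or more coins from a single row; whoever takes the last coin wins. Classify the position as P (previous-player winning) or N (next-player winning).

P-position

Compute the nim-sum pairwise:
8 ^ 2 = 10
10 ^ 2 = 8
8 ^ 8 = 0
The nim-sum is 0, so this is a P-position: the player to move is in a losing position under optimal play.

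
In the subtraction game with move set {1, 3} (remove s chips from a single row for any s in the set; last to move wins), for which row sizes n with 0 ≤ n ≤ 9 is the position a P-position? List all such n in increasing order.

0, 2, 4, 6, 8

Grundy values for subtraction set {1, 3}:
g(0) = mex{} = 0
g(1) = mex{0} = 1
g(2) = mex{1} = 0
g(3) = mex{0} = 1
g(4) = mex{1} = 0
g(5) = mex{0} = 1
g(6) = mex{1} = 0
g(7) = mex{0} = 1
g(8) = mex{1} = 0
g(9) = mex{0} = 1
The P-positions (g = 0) in 0..9 are 0, 2, 4, 6, 8.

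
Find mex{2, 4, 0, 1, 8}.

The values 0, 1, 2 are all present; 3 is the first non-negative integer missing from the set.

3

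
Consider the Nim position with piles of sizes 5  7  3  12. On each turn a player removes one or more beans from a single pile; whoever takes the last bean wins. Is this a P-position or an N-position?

Compute the nim-sum pairwise:
5 ^ 7 = 2
2 ^ 3 = 1
1 ^ 12 = 13
The nim-sum is 13 ≠ 0, so this is an N-position: the player to move can win.

N-position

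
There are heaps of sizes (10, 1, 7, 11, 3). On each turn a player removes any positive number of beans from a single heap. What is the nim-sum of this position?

4

Compute the nim-sum pairwise:
10 ⊕ 1 = 11
11 ⊕ 7 = 12
12 ⊕ 11 = 7
7 ⊕ 3 = 4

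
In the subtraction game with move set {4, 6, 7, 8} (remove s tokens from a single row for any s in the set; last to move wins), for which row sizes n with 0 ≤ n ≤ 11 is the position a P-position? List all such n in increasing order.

0, 1, 2, 3

Compute g(0), g(1), … for moves {4, 6, 7, 8}:
g(0) = mex{} = 0
g(1) = mex{} = 0
g(2) = mex{} = 0
g(3) = mex{} = 0
g(4) = mex{0} = 1
g(5) = mex{0} = 1
g(6) = mex{0} = 1
g(7) = mex{0} = 1
g(8) = mex{0,1} = 2
g(9) = mex{0,1} = 2
g(10) = mex{0,1} = 2
g(11) = mex{0,1} = 2
The P-positions (g = 0) in 0..11 are 0, 1, 2, 3.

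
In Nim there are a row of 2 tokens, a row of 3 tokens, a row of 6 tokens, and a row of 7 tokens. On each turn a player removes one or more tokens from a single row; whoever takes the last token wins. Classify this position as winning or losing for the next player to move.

In binary:
  010  (2)
  011  (3)
  110  (6)
  111  (7)
  ---
  000  (0)
The nim-sum is 0, so this is a P-position: the player to move is in a losing position under optimal play.

Losing position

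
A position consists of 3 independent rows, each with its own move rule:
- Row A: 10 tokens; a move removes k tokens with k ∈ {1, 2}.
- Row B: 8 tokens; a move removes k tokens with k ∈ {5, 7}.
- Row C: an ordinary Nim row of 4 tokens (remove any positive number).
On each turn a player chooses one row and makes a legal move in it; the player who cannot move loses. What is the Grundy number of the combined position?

For row A, compute g(0), g(1), … with moves {1, 2}:
g(0) = mex{} = 0
g(1) = mex{0} = 1
g(2) = mex{0,1} = 2
g(3) = mex{1,2} = 0
g(4) = mex{0,2} = 1
g(5) = mex{0,1} = 2
g(6) = mex{1,2} = 0
g(7) = mex{0,2} = 1
g(8) = mex{0,1} = 2
g(9) = mex{1,2} = 0
g(10) = mex{0,2} = 1
So g(10) = 1.
For row B, compute g(0), g(1), … with moves {5, 7}:
k:     0  1  2  3  4  5  6  7  8
g(k):  0  0  0  0  0  1  1  1  1
So g(8) = 1.
Row C is a plain Nim row of size 4, so its Grundy value is 4.
The value of a disjunctive sum is the nim-sum of the parts.
Combined value = 1 ⊕ 1 ⊕ 4 = 4.

4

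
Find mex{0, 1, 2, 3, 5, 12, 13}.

4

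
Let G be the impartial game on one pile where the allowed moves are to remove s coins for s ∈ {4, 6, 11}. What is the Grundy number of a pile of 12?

Grundy values for subtraction set {4, 6, 11}:
g(0) = mex{} = 0
g(1) = mex{} = 0
g(2) = mex{} = 0
g(3) = mex{} = 0
g(4) = mex{0} = 1
g(5) = mex{0} = 1
g(6) = mex{0} = 1
g(7) = mex{0} = 1
g(8) = mex{0,1} = 2
g(9) = mex{0,1} = 2
g(10) = mex{1} = 0
g(11) = mex{0,1} = 2
g(12) = mex{0,1,2} = 3
So g(12) = 3.

3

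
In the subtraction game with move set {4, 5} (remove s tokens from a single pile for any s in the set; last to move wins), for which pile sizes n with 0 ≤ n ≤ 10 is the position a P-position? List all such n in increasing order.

0, 1, 2, 3, 9, 10

Build the Grundy sequence with g(k) = mex{g(k−s) : s ∈ {4, 5}, s ≤ k}:
k:     0  1  2  3  4  5  6  7  8  9 10
g(k):  0  0  0  0  1  1  1  1  2  0  0
The P-positions (g = 0) in 0..10 are 0, 1, 2, 3, 9, 10.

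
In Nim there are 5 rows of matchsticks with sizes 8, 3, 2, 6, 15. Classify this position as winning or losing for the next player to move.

Losing position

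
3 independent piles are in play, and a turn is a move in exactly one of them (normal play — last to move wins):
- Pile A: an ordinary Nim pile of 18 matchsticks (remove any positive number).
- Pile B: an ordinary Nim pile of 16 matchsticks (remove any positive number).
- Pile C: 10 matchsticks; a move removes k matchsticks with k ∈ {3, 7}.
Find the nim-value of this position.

Pile A is a plain Nim pile of size 18, so its Grundy value is 18.
Pile B is a plain Nim pile of size 16, so its Grundy value is 16.
For pile C, compute g(0), g(1), … with moves {3, 7}:
g(0) = mex{} = 0
g(1) = mex{} = 0
g(2) = mex{} = 0
g(3) = mex{0} = 1
g(4) = mex{0} = 1
g(5) = mex{0} = 1
g(6) = mex{1} = 0
g(7) = mex{0,1} = 2
g(8) = mex{0,1} = 2
g(9) = mex{0} = 1
g(10) = mex{1,2} = 0
So g(10) = 0.
By the Sprague-Grundy theorem, the Grundy value of a sum of independent games is the XOR of the component values.
Combined value = 18 XOR 16 XOR 0 = 2.

2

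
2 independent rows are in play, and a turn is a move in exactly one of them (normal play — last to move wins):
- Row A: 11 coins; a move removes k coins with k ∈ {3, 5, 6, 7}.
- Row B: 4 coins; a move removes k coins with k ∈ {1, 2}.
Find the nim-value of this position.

Grundy values for row A (subtraction set {3, 5, 6, 7}):
g(0) = mex{} = 0
g(1) = mex{} = 0
g(2) = mex{} = 0
g(3) = mex{0} = 1
g(4) = mex{0} = 1
g(5) = mex{0} = 1
g(6) = mex{0,1} = 2
g(7) = mex{0,1} = 2
g(8) = mex{0,1} = 2
g(9) = mex{0,1,2} = 3
g(10) = mex{1,2} = 0
g(11) = mex{1,2} = 0
So g(11) = 0.
Build the Grundy sequence for row B with g(k) = mex{g(k−s) : s ∈ {1, 2}, s ≤ k}:
g(0) = mex{} = 0
g(1) = mex{0} = 1
g(2) = mex{0,1} = 2
g(3) = mex{1,2} = 0
g(4) = mex{0,2} = 1
So g(4) = 1.
The value of a disjunctive sum is the nim-sum of the parts.
Combined value = 0 XOR 1 = 1.

1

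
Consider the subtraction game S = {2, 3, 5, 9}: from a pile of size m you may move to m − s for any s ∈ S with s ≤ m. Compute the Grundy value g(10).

Build the Grundy sequence with g(k) = mex{g(k−s) : s ∈ {2, 3, 5, 9}, s ≤ k}:
g(0) = mex{} = 0
g(1) = mex{} = 0
g(2) = mex{0} = 1
g(3) = mex{0} = 1
g(4) = mex{0,1} = 2
g(5) = mex{0,1} = 2
g(6) = mex{0,1,2} = 3
g(7) = mex{1,2} = 0
g(8) = mex{1,2,3} = 0
g(9) = mex{0,2,3} = 1
g(10) = mex{0,2} = 1
So g(10) = 1.

1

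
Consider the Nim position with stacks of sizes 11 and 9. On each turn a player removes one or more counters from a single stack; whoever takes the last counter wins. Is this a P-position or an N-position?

N-position

Compute the nim-sum pairwise:
11 ^ 9 = 2
The nim-sum is 2 ≠ 0, so this is an N-position: the player to move can win.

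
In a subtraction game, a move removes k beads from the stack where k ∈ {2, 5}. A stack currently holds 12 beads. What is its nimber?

Compute g(0), g(1), … for moves {2, 5}:
k:     0  1  2  3  4  5  6  7  8  9 10 11 12
g(k):  0  0  1  1  0  2  1  0  0  1  1  0  2
So g(12) = 2.

2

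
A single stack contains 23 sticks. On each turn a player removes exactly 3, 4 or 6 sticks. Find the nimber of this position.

Build the Grundy sequence with g(k) = mex{g(k−s) : s ∈ {3, 4, 6}, s ≤ k}:
k:     0  1  2  3  4  5  6  7  8  9 10 11 12 13 14 15 16 17 18 19 20 21 22 23
g(k):  0  0  0  1  1  1  2  2  2  0  0  0  1  1  1  2  2  2  0  0  0  1  1  1
So g(23) = 1.

1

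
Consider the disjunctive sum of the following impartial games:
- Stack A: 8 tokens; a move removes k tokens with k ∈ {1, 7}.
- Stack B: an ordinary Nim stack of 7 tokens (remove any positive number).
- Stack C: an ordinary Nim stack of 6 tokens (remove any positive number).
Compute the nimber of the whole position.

1

For stack A, compute g(0), g(1), … with moves {1, 7}:
g(0) = mex{} = 0
g(1) = mex{0} = 1
g(2) = mex{1} = 0
g(3) = mex{0} = 1
g(4) = mex{1} = 0
g(5) = mex{0} = 1
g(6) = mex{1} = 0
g(7) = mex{0} = 1
g(8) = mex{1} = 0
So g(8) = 0.
Stack B is a plain Nim stack of size 7, so its Grundy value is 7.
Stack C is a plain Nim stack of size 6, so its Grundy value is 6.
By the Sprague-Grundy theorem, the Grundy value of a sum of independent games is the XOR of the component values.
Combined value = 0 XOR 7 XOR 6 = 1.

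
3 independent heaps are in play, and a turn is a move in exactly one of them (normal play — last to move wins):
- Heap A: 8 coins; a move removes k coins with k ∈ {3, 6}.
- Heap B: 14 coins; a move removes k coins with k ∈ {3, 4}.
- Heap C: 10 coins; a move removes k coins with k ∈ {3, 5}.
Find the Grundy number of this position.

For heap A, compute g(0), g(1), … with moves {3, 6}:
k:     0  1  2  3  4  5  6  7  8
g(k):  0  0  0  1  1  1  2  2  2
So g(8) = 2.
Build the Grundy sequence for heap B with g(k) = mex{g(k−s) : s ∈ {3, 4}, s ≤ k}:
k:     0  1  2  3  4  5  6  7  8  9 10 11 12 13 14
g(k):  0  0  0  1  1  1  2  0  0  0  1  1  1  2  0
So g(14) = 0.
Grundy values for heap C (subtraction set {3, 5}):
g(0) = mex{} = 0
g(1) = mex{} = 0
g(2) = mex{} = 0
g(3) = mex{0} = 1
g(4) = mex{0} = 1
g(5) = mex{0} = 1
g(6) = mex{0,1} = 2
g(7) = mex{0,1} = 2
g(8) = mex{1} = 0
g(9) = mex{1,2} = 0
g(10) = mex{1,2} = 0
So g(10) = 0.
By the Sprague-Grundy theorem, the Grundy value of a sum of independent games is the XOR of the component values.
Combined value = 2 XOR 0 XOR 0 = 2.

2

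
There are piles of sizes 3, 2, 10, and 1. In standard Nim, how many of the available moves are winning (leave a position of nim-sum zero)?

1

Compute the nim-sum pairwise:
3 ^ 2 = 1
1 ^ 10 = 11
11 ^ 1 = 10
The overall nim-sum is X = 10. A pile of size p has a winning move iff p XOR X < p (reduce it to p XOR X).
  3: 3 XOR 10 = 9 ≥ 3 — no move.
  2: 2 XOR 10 = 8 ≥ 2 — no move.
  10: 10 XOR 10 = 0 < 10 — winning move (to 0).
  1: 1 XOR 10 = 11 ≥ 1 — no move.
That gives 1 winning move.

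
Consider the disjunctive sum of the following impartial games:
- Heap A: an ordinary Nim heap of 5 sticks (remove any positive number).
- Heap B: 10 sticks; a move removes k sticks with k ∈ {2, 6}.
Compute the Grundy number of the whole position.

4

Heap A is a plain Nim heap of size 5, so its Grundy value is 5.
Build the Grundy sequence for heap B with g(k) = mex{g(k−s) : s ∈ {2, 6}, s ≤ k}:
k:     0  1  2  3  4  5  6  7  8  9 10
g(k):  0  0  1  1  0  0  1  1  0  0  1
So g(10) = 1.
By the Sprague-Grundy theorem, the Grundy value of a sum of independent games is the XOR of the component values.
Combined value = 5 ⊕ 1 = 4.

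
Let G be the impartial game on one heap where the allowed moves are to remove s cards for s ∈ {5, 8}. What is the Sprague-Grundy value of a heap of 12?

2

Compute g(0), g(1), … for moves {5, 8}:
k:     0  1  2  3  4  5  6  7  8  9 10 11 12
g(k):  0  0  0  0  0  1  1  1  1  1  2  2  2
So g(12) = 2.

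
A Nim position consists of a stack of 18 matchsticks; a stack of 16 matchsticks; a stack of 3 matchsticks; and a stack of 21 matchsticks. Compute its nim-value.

Write each in binary and XOR column by column:
  10010  (18)
  10000  (16)
  00011  (3)
  10101  (21)
  -----
  10100  (20)

20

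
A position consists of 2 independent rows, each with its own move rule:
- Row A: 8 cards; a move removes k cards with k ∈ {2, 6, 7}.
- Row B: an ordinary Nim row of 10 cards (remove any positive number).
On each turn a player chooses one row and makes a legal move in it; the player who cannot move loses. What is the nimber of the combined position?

8

Build the Grundy sequence for row A with g(k) = mex{g(k−s) : s ∈ {2, 6, 7}, s ≤ k}:
k:     0  1  2  3  4  5  6  7  8
g(k):  0  0  1  1  0  0  1  1  2
So g(8) = 2.
Row B is a plain Nim row of size 10, so its Grundy value is 10.
By the Sprague-Grundy theorem, the Grundy value of a sum of independent games is the XOR of the component values.
Combined value = 2 ⊕ 10 = 8.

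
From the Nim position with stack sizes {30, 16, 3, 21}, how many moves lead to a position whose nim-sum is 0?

3

Compute the nim-sum pairwise:
30 ⊕ 16 = 14
14 ⊕ 3 = 13
13 ⊕ 21 = 24
The overall nim-sum is X = 24. A stack of size p has a winning move iff p XOR X < p (reduce it to p XOR X).
  30: 30 XOR 24 = 6 < 30 — winning move (to 6).
  16: 16 XOR 24 = 8 < 16 — winning move (to 8).
  3: 3 XOR 24 = 27 ≥ 3 — no move.
  21: 21 XOR 24 = 13 < 21 — winning move (to 13).
That gives 3 winning moves.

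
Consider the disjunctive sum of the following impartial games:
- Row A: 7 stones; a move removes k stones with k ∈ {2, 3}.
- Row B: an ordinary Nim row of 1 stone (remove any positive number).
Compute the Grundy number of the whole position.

0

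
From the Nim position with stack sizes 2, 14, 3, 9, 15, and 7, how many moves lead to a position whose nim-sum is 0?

Write each in binary and XOR column by column:
  0010  (2)
  1110  (14)
  0011  (3)
  1001  (9)
  1111  (15)
  0111  (7)
  ----
  1110  (14)
The overall nim-sum is X = 14. A stack of size p has a winning move iff p XOR X < p (reduce it to p XOR X).
  2: 2 XOR 14 = 12 ≥ 2 — no move.
  14: 14 XOR 14 = 0 < 14 — winning move (to 0).
  3: 3 XOR 14 = 13 ≥ 3 — no move.
  9: 9 XOR 14 = 7 < 9 — winning move (to 7).
  15: 15 XOR 14 = 1 < 15 — winning move (to 1).
  7: 7 XOR 14 = 9 ≥ 7 — no move.
That gives 3 winning moves.

3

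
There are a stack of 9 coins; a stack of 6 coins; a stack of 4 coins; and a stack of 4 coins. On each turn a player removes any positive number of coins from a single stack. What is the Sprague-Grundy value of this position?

Nim-sum: 9 ⊕ 6 ⊕ 4 ⊕ 4 = 15.

15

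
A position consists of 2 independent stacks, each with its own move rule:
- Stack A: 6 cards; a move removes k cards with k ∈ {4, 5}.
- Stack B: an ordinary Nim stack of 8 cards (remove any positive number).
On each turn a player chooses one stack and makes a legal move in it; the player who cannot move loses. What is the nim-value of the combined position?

For stack A, compute g(0), g(1), … with moves {4, 5}:
k:     0  1  2  3  4  5  6
g(k):  0  0  0  0  1  1  1
So g(6) = 1.
Stack B is a plain Nim stack of size 8, so its Grundy value is 8.
By the Sprague-Grundy theorem, the Grundy value of a sum of independent games is the XOR of the component values.
Combined value = 1 XOR 8 = 9.

9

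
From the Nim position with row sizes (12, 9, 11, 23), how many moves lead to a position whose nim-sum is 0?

Nim-sum: 12 ⊕ 9 ⊕ 11 ⊕ 23 = 25.
The overall nim-sum is X = 25. A row of size p has a winning move iff p XOR X < p (reduce it to p XOR X).
  12: 12 XOR 25 = 21 ≥ 12 — no move.
  9: 9 XOR 25 = 16 ≥ 9 — no move.
  11: 11 XOR 25 = 18 ≥ 11 — no move.
  23: 23 XOR 25 = 14 < 23 — winning move (to 14).
That gives 1 winning move.

1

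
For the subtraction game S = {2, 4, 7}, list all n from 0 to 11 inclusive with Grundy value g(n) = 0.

0, 1, 6, 9

Build the Grundy sequence with g(k) = mex{g(k−s) : s ∈ {2, 4, 7}, s ≤ k}:
g(0) = mex{} = 0
g(1) = mex{} = 0
g(2) = mex{0} = 1
g(3) = mex{0} = 1
g(4) = mex{0,1} = 2
g(5) = mex{0,1} = 2
g(6) = mex{1,2} = 0
g(7) = mex{0,1,2} = 3
g(8) = mex{0,2} = 1
g(9) = mex{1,2,3} = 0
g(10) = mex{0,1} = 2
g(11) = mex{0,2,3} = 1
The P-positions (g = 0) in 0..11 are 0, 1, 6, 9.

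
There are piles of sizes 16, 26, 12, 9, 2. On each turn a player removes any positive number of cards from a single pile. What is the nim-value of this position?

13

Compute the nim-sum pairwise:
16 ⊕ 26 = 10
10 ⊕ 12 = 6
6 ⊕ 9 = 15
15 ⊕ 2 = 13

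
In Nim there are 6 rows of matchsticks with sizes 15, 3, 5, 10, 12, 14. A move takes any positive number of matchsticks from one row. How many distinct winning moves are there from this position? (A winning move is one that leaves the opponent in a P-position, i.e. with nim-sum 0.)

3

Write each in binary and XOR column by column:
  1111  (15)
  0011  (3)
  0101  (5)
  1010  (10)
  1100  (12)
  1110  (14)
  ----
  0001  (1)
The overall nim-sum is X = 1. A row of size p has a winning move iff p XOR X < p (reduce it to p XOR X).
  15: 15 XOR 1 = 14 < 15 — winning move (to 14).
  3: 3 XOR 1 = 2 < 3 — winning move (to 2).
  5: 5 XOR 1 = 4 < 5 — winning move (to 4).
  10: 10 XOR 1 = 11 ≥ 10 — no move.
  12: 12 XOR 1 = 13 ≥ 12 — no move.
  14: 14 XOR 1 = 15 ≥ 14 — no move.
That gives 3 winning moves.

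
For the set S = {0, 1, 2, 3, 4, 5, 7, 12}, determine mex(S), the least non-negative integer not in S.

6

The values 0, 1, 2, 3, 4, 5 are all present; 6 is the first non-negative integer missing from the set.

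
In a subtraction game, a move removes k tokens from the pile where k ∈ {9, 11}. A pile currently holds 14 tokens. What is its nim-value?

1

Build the Grundy sequence with g(k) = mex{g(k−s) : s ∈ {9, 11}, s ≤ k}:
k:     0  1  2  3  4  5  6  7  8  9 10 11 12 13 14
g(k):  0  0  0  0  0  0  0  0  0  1  1  1  1  1  1
So g(14) = 1.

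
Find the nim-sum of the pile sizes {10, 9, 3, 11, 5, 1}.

15

Write each in binary and XOR column by column:
  1010  (10)
  1001  (9)
  0011  (3)
  1011  (11)
  0101  (5)
  0001  (1)
  ----
  1111  (15)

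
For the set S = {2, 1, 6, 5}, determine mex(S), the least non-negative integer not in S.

0 is not in the set, so the mex is 0.

0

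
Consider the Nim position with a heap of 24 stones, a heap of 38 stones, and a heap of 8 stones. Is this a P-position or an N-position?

N-position

Compute the nim-sum pairwise:
24 ⊕ 38 = 62
62 ⊕ 8 = 54
The nim-sum is 54 ≠ 0, so this is an N-position: the player to move can win.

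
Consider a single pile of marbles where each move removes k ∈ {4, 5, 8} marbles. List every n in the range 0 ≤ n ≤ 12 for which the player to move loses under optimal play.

0, 1, 2, 3, 12

Compute g(0), g(1), … for moves {4, 5, 8}:
g(0) = mex{} = 0
g(1) = mex{} = 0
g(2) = mex{} = 0
g(3) = mex{} = 0
g(4) = mex{0} = 1
g(5) = mex{0} = 1
g(6) = mex{0} = 1
g(7) = mex{0} = 1
g(8) = mex{0,1} = 2
g(9) = mex{0,1} = 2
g(10) = mex{0,1} = 2
g(11) = mex{0,1} = 2
g(12) = mex{1,2} = 0
The P-positions (g = 0) in 0..12 are 0, 1, 2, 3, 12.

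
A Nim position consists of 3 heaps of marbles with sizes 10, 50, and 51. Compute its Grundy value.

11

In binary:
  001010  (10)
  110010  (50)
  110011  (51)
  ------
  001011  (11)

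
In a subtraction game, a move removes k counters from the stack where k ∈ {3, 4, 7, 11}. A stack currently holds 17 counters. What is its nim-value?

Build the Grundy sequence with g(k) = mex{g(k−s) : s ∈ {3, 4, 7, 11}, s ≤ k}:
k:     0  1  2  3  4  5  6  7  8  9 10 11 12 13 14 15 16 17
g(k):  0  0  0  1  1  1  2  2  2  3  0  3  4  1  4  0  0  3
So g(17) = 3.

3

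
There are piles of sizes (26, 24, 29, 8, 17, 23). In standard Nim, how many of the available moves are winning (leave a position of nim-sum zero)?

Nim-sum: 26 XOR 24 XOR 29 XOR 8 XOR 17 XOR 23 = 17.
The overall nim-sum is X = 17. A pile of size p has a winning move iff p XOR X < p (reduce it to p XOR X).
  26: 26 XOR 17 = 11 < 26 — winning move (to 11).
  24: 24 XOR 17 = 9 < 24 — winning move (to 9).
  29: 29 XOR 17 = 12 < 29 — winning move (to 12).
  8: 8 XOR 17 = 25 ≥ 8 — no move.
  17: 17 XOR 17 = 0 < 17 — winning move (to 0).
  23: 23 XOR 17 = 6 < 23 — winning move (to 6).
That gives 5 winning moves.

5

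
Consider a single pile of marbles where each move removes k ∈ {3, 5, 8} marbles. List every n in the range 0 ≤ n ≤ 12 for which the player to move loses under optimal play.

0, 1, 2, 11, 12

Build the Grundy sequence with g(k) = mex{g(k−s) : s ∈ {3, 5, 8}, s ≤ k}:
k:     0  1  2  3  4  5  6  7  8  9 10 11 12
g(k):  0  0  0  1  1  1  2  2  2  3  3  0  0
The P-positions (g = 0) in 0..12 are 0, 1, 2, 11, 12.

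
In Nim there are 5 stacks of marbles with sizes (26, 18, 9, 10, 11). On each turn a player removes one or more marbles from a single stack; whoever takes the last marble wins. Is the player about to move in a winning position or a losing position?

Losing position

Nim-sum: 26 XOR 18 XOR 9 XOR 10 XOR 11 = 0.
The nim-sum is 0, so this is a P-position: the player to move is in a losing position under optimal play.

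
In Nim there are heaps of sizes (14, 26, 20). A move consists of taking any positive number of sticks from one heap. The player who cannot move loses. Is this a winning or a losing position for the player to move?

Losing position

Nim-sum: 14 ⊕ 26 ⊕ 20 = 0.
The nim-sum is 0, so this is a P-position: the player to move is in a losing position under optimal play.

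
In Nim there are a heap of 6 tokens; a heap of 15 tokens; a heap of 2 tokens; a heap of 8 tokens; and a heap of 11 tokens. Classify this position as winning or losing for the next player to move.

Winning position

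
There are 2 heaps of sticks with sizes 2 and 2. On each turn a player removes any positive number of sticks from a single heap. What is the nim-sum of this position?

0

In binary:
  10  (2)
  10  (2)
  --
  00  (0)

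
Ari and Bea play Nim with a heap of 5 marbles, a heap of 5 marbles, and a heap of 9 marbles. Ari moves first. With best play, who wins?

Ari wins

Nim-sum: 5 ⊕ 5 ⊕ 9 = 9.
The nim-sum is 9 ≠ 0, so this is an N-position: the player to move can win; Ari has a winning move.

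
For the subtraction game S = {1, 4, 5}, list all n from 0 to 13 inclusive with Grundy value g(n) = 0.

Build the Grundy sequence with g(k) = mex{g(k−s) : s ∈ {1, 4, 5}, s ≤ k}:
g(0) = mex{} = 0
g(1) = mex{0} = 1
g(2) = mex{1} = 0
g(3) = mex{0} = 1
g(4) = mex{0,1} = 2
g(5) = mex{0,1,2} = 3
g(6) = mex{0,1,3} = 2
g(7) = mex{0,1,2} = 3
g(8) = mex{1,2,3} = 0
g(9) = mex{0,2,3} = 1
g(10) = mex{1,2,3} = 0
g(11) = mex{0,2,3} = 1
g(12) = mex{0,1,3} = 2
g(13) = mex{0,1,2} = 3
The P-positions (g = 0) in 0..13 are 0, 2, 8, 10.

0, 2, 8, 10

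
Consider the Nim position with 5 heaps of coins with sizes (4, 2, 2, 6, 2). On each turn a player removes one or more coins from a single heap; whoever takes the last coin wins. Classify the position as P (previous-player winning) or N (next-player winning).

P-position

Compute the nim-sum pairwise:
4 XOR 2 = 6
6 XOR 2 = 4
4 XOR 6 = 2
2 XOR 2 = 0
The nim-sum is 0, so this is a P-position: the player to move is in a losing position under optimal play.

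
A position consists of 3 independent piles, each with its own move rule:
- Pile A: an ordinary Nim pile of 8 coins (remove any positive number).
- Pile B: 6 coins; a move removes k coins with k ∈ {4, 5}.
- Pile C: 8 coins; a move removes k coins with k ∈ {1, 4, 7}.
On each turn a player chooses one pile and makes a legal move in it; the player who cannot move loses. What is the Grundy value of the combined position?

9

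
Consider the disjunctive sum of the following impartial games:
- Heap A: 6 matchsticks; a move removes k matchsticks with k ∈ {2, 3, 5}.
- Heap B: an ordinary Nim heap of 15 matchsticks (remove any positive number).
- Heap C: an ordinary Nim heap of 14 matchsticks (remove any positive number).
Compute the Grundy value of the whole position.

Grundy values for heap A (subtraction set {2, 3, 5}):
g(0) = mex{} = 0
g(1) = mex{} = 0
g(2) = mex{0} = 1
g(3) = mex{0} = 1
g(4) = mex{0,1} = 2
g(5) = mex{0,1} = 2
g(6) = mex{0,1,2} = 3
So g(6) = 3.
Heap B is a plain Nim heap of size 15, so its Grundy value is 15.
Heap C is a plain Nim heap of size 14, so its Grundy value is 14.
By the Sprague-Grundy theorem, the Grundy value of a sum of independent games is the XOR of the component values.
Combined value = 3 XOR 15 XOR 14 = 2.

2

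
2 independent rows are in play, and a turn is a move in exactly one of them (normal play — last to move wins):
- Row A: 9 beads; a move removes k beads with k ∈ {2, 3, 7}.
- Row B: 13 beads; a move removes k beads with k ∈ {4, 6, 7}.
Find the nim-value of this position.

2

Grundy values for row A (subtraction set {2, 3, 7}):
g(0) = mex{} = 0
g(1) = mex{} = 0
g(2) = mex{0} = 1
g(3) = mex{0} = 1
g(4) = mex{0,1} = 2
g(5) = mex{1} = 0
g(6) = mex{1,2} = 0
g(7) = mex{0,2} = 1
g(8) = mex{0} = 1
g(9) = mex{0,1} = 2
So g(9) = 2.
Build the Grundy sequence for row B with g(k) = mex{g(k−s) : s ∈ {4, 6, 7}, s ≤ k}:
g(0) = mex{} = 0
g(1) = mex{} = 0
g(2) = mex{} = 0
g(3) = mex{} = 0
g(4) = mex{0} = 1
g(5) = mex{0} = 1
g(6) = mex{0} = 1
g(7) = mex{0} = 1
g(8) = mex{0,1} = 2
g(9) = mex{0,1} = 2
g(10) = mex{0,1} = 2
g(11) = mex{1} = 0
g(12) = mex{1,2} = 0
g(13) = mex{1,2} = 0
So g(13) = 0.
The value of a disjunctive sum is the nim-sum of the parts.
Combined value = 2 ⊕ 0 = 2.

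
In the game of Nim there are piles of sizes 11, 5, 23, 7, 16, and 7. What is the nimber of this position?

Compute the nim-sum pairwise:
11 ^ 5 = 14
14 ^ 23 = 25
25 ^ 7 = 30
30 ^ 16 = 14
14 ^ 7 = 9

9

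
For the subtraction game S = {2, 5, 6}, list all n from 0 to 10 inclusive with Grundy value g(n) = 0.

Compute g(0), g(1), … for moves {2, 5, 6}:
k:     0  1  2  3  4  5  6  7  8  9 10
g(k):  0  0  1  1  0  2  1  3  0  2  1
The P-positions (g = 0) in 0..10 are 0, 1, 4, 8.

0, 1, 4, 8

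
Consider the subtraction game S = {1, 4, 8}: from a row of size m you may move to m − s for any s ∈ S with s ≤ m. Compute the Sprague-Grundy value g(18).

1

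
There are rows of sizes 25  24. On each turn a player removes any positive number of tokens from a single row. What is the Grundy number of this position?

In binary:
  11001  (25)
  11000  (24)
  -----
  00001  (1)

1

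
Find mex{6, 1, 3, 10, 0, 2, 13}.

4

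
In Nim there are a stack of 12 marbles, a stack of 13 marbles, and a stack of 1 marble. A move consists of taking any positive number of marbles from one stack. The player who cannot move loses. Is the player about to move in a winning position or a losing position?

Compute the nim-sum pairwise:
12 ⊕ 13 = 1
1 ⊕ 1 = 0
The nim-sum is 0, so this is a P-position: the player to move is in a losing position under optimal play.

Losing position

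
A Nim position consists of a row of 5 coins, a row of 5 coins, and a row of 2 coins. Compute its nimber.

Write each in binary and XOR column by column:
  101  (5)
  101  (5)
  010  (2)
  ---
  010  (2)

2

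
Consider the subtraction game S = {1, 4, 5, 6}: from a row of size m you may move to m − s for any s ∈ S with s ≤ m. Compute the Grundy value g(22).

Build the Grundy sequence with g(k) = mex{g(k−s) : s ∈ {1, 4, 5, 6}, s ≤ k}:
k:     0  1  2  3  4  5  6  7  8  9 10 11 12 13 14 15 16 17 18 19 20 21 22
g(k):  0  1  0  1  2  3  2  3  4  0  1  0  1  2  3  2  3  4  0  1  0  1  2
So g(22) = 2.

2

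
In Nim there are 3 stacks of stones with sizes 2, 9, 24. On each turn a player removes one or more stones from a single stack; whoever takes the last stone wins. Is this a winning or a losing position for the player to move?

In binary:
  00010  (2)
  01001  (9)
  11000  (24)
  -----
  10011  (19)
The nim-sum is 19 ≠ 0, so this is an N-position: the player to move can win.

Winning position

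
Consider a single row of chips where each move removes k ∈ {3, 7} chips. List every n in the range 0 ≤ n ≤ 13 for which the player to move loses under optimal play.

0, 1, 2, 6, 10, 11, 12

Grundy values for subtraction set {3, 7}:
g(0) = mex{} = 0
g(1) = mex{} = 0
g(2) = mex{} = 0
g(3) = mex{0} = 1
g(4) = mex{0} = 1
g(5) = mex{0} = 1
g(6) = mex{1} = 0
g(7) = mex{0,1} = 2
g(8) = mex{0,1} = 2
g(9) = mex{0} = 1
g(10) = mex{1,2} = 0
g(11) = mex{1,2} = 0
g(12) = mex{1} = 0
g(13) = mex{0} = 1
The P-positions (g = 0) in 0..13 are 0, 1, 2, 6, 10, 11, 12.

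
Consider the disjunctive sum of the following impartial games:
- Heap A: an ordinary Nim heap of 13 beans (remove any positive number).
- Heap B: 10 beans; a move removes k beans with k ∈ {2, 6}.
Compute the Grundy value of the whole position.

12

Heap A is a plain Nim heap of size 13, so its Grundy value is 13.
Build the Grundy sequence for heap B with g(k) = mex{g(k−s) : s ∈ {2, 6}, s ≤ k}:
g(0) = mex{} = 0
g(1) = mex{} = 0
g(2) = mex{0} = 1
g(3) = mex{0} = 1
g(4) = mex{1} = 0
g(5) = mex{1} = 0
g(6) = mex{0} = 1
g(7) = mex{0} = 1
g(8) = mex{1} = 0
g(9) = mex{1} = 0
g(10) = mex{0} = 1
So g(10) = 1.
By the Sprague-Grundy theorem, the Grundy value of a sum of independent games is the XOR of the component values.
Combined value = 13 ⊕ 1 = 12.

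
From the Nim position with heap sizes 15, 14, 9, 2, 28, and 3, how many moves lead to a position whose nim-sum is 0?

Bitwise XOR of the heap sizes:
  01111  (15)
  01110  (14)
  01001  (9)
  00010  (2)
  11100  (28)
  00011  (3)
  -----
  10101  (21)
The overall nim-sum is X = 21. A heap of size p has a winning move iff p XOR X < p (reduce it to p XOR X).
  15: 15 XOR 21 = 26 ≥ 15 — no move.
  14: 14 XOR 21 = 27 ≥ 14 — no move.
  9: 9 XOR 21 = 28 ≥ 9 — no move.
  2: 2 XOR 21 = 23 ≥ 2 — no move.
  28: 28 XOR 21 = 9 < 28 — winning move (to 9).
  3: 3 XOR 21 = 22 ≥ 3 — no move.
That gives 1 winning move.

1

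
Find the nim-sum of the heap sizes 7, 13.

Bitwise XOR of the heap sizes:
  0111  (7)
  1101  (13)
  ----
  1010  (10)

10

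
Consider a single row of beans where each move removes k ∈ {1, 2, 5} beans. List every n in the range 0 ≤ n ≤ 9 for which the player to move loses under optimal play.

0, 3, 6, 9

Grundy values for subtraction set {1, 2, 5}:
g(0) = mex{} = 0
g(1) = mex{0} = 1
g(2) = mex{0,1} = 2
g(3) = mex{1,2} = 0
g(4) = mex{0,2} = 1
g(5) = mex{0,1} = 2
g(6) = mex{1,2} = 0
g(7) = mex{0,2} = 1
g(8) = mex{0,1} = 2
g(9) = mex{1,2} = 0
The P-positions (g = 0) in 0..9 are 0, 3, 6, 9.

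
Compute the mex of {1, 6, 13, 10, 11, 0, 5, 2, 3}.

The values 0, 1, 2, 3 are all present; 4 is the first non-negative integer missing from the set.

4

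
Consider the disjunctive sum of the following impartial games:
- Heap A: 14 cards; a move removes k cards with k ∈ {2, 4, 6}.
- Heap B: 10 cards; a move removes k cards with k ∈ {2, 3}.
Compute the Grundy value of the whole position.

3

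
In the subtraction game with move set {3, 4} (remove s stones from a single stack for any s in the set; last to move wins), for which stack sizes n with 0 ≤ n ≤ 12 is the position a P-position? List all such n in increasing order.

0, 1, 2, 7, 8, 9

Grundy values for subtraction set {3, 4}:
g(0) = mex{} = 0
g(1) = mex{} = 0
g(2) = mex{} = 0
g(3) = mex{0} = 1
g(4) = mex{0} = 1
g(5) = mex{0} = 1
g(6) = mex{0,1} = 2
g(7) = mex{1} = 0
g(8) = mex{1} = 0
g(9) = mex{1,2} = 0
g(10) = mex{0,2} = 1
g(11) = mex{0} = 1
g(12) = mex{0} = 1
The P-positions (g = 0) in 0..12 are 0, 1, 2, 7, 8, 9.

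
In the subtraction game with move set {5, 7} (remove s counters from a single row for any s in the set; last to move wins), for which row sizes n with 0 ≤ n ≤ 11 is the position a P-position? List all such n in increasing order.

Build the Grundy sequence with g(k) = mex{g(k−s) : s ∈ {5, 7}, s ≤ k}:
k:     0  1  2  3  4  5  6  7  8  9 10 11
g(k):  0  0  0  0  0  1  1  1  1  1  2  2
The P-positions (g = 0) in 0..11 are 0, 1, 2, 3, 4.

0, 1, 2, 3, 4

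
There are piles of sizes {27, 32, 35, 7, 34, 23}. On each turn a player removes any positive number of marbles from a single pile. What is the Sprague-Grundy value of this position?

Compute the nim-sum pairwise:
27 ⊕ 32 = 59
59 ⊕ 35 = 24
24 ⊕ 7 = 31
31 ⊕ 34 = 61
61 ⊕ 23 = 42

42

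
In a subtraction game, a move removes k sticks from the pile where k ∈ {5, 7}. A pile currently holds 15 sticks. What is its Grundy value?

Compute g(0), g(1), … for moves {5, 7}:
k:     0  1  2  3  4  5  6  7  8  9 10 11 12 13 14 15
g(k):  0  0  0  0  0  1  1  1  1  1  2  2  0  0  0  0
So g(15) = 0.

0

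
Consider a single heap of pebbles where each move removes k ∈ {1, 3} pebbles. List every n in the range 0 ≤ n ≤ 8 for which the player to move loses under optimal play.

Build the Grundy sequence with g(k) = mex{g(k−s) : s ∈ {1, 3}, s ≤ k}:
g(0) = mex{} = 0
g(1) = mex{0} = 1
g(2) = mex{1} = 0
g(3) = mex{0} = 1
g(4) = mex{1} = 0
g(5) = mex{0} = 1
g(6) = mex{1} = 0
g(7) = mex{0} = 1
g(8) = mex{1} = 0
The P-positions (g = 0) in 0..8 are 0, 2, 4, 6, 8.

0, 2, 4, 6, 8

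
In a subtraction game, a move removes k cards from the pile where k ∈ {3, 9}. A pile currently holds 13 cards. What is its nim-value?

0

Grundy values for subtraction set {3, 9}:
k:     0  1  2  3  4  5  6  7  8  9 10 11 12 13
g(k):  0  0  0  1  1  1  0  0  0  1  1  1  0  0
So g(13) = 0.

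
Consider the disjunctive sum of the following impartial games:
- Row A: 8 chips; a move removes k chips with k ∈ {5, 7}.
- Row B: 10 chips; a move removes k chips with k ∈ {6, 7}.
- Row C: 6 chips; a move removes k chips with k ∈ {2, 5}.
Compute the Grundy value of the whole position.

1

Grundy values for row A (subtraction set {5, 7}):
k:     0  1  2  3  4  5  6  7  8
g(k):  0  0  0  0  0  1  1  1  1
So g(8) = 1.
For row B, compute g(0), g(1), … with moves {6, 7}:
g(0) = mex{} = 0
g(1) = mex{} = 0
g(2) = mex{} = 0
g(3) = mex{} = 0
g(4) = mex{} = 0
g(5) = mex{} = 0
g(6) = mex{0} = 1
g(7) = mex{0} = 1
g(8) = mex{0} = 1
g(9) = mex{0} = 1
g(10) = mex{0} = 1
So g(10) = 1.
Build the Grundy sequence for row C with g(k) = mex{g(k−s) : s ∈ {2, 5}, s ≤ k}:
g(0) = mex{} = 0
g(1) = mex{} = 0
g(2) = mex{0} = 1
g(3) = mex{0} = 1
g(4) = mex{1} = 0
g(5) = mex{0,1} = 2
g(6) = mex{0} = 1
So g(6) = 1.
By the Sprague-Grundy theorem, the Grundy value of a sum of independent games is the XOR of the component values.
Combined value = 1 XOR 1 XOR 1 = 1.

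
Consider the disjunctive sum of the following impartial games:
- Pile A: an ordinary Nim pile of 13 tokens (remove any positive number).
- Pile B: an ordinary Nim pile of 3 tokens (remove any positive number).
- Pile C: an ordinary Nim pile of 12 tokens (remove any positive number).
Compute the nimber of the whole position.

Pile A is a plain Nim pile of size 13, so its Grundy value is 13.
Pile B is a plain Nim pile of size 3, so its Grundy value is 3.
Pile C is a plain Nim pile of size 12, so its Grundy value is 12.
The value of a disjunctive sum is the nim-sum of the parts.
Combined value = 13 ⊕ 3 ⊕ 12 = 2.

2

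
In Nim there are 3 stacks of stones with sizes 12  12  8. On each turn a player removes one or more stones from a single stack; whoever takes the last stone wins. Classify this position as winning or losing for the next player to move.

Nim-sum: 12 XOR 12 XOR 8 = 8.
The nim-sum is 8 ≠ 0, so this is an N-position: the player to move can win.

Winning position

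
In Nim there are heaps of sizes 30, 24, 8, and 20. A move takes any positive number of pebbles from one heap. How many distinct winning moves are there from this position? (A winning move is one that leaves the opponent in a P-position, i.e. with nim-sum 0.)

3

Nim-sum: 30 ⊕ 24 ⊕ 8 ⊕ 20 = 26.
The overall nim-sum is X = 26. A heap of size p has a winning move iff p XOR X < p (reduce it to p XOR X).
  30: 30 XOR 26 = 4 < 30 — winning move (to 4).
  24: 24 XOR 26 = 2 < 24 — winning move (to 2).
  8: 8 XOR 26 = 18 ≥ 8 — no move.
  20: 20 XOR 26 = 14 < 20 — winning move (to 14).
That gives 3 winning moves.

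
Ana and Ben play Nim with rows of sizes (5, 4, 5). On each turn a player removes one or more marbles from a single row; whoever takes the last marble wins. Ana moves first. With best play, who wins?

Ana wins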